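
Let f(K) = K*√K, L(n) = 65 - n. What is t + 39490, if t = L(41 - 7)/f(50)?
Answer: 39490 + 31*√2/500 ≈ 39490.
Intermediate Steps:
f(K) = K^(3/2)
t = 31*√2/500 (t = (65 - (41 - 7))/(50^(3/2)) = (65 - 1*34)/((250*√2)) = (65 - 34)*(√2/500) = 31*(√2/500) = 31*√2/500 ≈ 0.087681)
t + 39490 = 31*√2/500 + 39490 = 39490 + 31*√2/500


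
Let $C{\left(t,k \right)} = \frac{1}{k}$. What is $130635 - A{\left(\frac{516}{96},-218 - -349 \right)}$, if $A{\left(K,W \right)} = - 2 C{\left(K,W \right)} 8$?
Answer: $\frac{17113201}{131} \approx 1.3064 \cdot 10^{5}$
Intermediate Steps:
$A{\left(K,W \right)} = - \frac{16}{W}$ ($A{\left(K,W \right)} = - \frac{2}{W} 8 = - \frac{16}{W}$)
$130635 - A{\left(\frac{516}{96},-218 - -349 \right)} = 130635 - - \frac{16}{-218 - -349} = 130635 - - \frac{16}{-218 + 349} = 130635 - - \frac{16}{131} = 130635 + \frac{16}{131} = \frac{17113201}{131}$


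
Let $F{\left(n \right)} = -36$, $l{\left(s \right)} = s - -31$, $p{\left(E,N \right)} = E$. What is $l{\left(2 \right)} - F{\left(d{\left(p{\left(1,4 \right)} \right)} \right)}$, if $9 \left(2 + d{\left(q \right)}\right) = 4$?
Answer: $69$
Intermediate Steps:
$d{\left(q \right)} = - \frac{14}{9}$ ($d{\left(q \right)} = -2 + \frac{1}{9} \cdot 4 = -2 + \frac{4}{9} = - \frac{14}{9}$)
$l{\left(s \right)} = 31 + s$ ($l{\left(s \right)} = s + 31 = 31 + s$)
$l{\left(2 \right)} - F{\left(d{\left(p{\left(1,4 \right)} \right)} \right)} = \left(31 + 2\right) - -36 = 33 + 36 = 69$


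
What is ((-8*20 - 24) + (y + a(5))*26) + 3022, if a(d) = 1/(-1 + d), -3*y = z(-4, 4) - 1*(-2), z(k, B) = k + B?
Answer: 16963/6 ≈ 2827.2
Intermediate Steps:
z(k, B) = B + k
y = -2/3 (y = -((4 - 4) - 1*(-2))/3 = -(0 + 2)/3 = -1/3*2 = -2/3 ≈ -0.66667)
((-8*20 - 24) + (y + a(5))*26) + 3022 = ((-8*20 - 24) + (-2/3 + 1/(-1 + 5))*26) + 3022 = ((-160 - 24) + (-2/3 + 1/4)*26) + 3022 = (-184 + (-2/3 + 1/4)*26) + 3022 = (-184 - 5/12*26) + 3022 = (-184 - 65/6) + 3022 = -1169/6 + 3022 = 16963/6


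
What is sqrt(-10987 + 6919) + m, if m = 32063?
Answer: 32063 + 6*I*sqrt(113) ≈ 32063.0 + 63.781*I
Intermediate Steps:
sqrt(-10987 + 6919) + m = sqrt(-10987 + 6919) + 32063 = sqrt(-4068) + 32063 = 6*I*sqrt(113) + 32063 = 32063 + 6*I*sqrt(113)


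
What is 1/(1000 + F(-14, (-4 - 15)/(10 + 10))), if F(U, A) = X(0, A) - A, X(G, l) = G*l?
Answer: 20/20019 ≈ 0.00099905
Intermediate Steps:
F(U, A) = -A (F(U, A) = 0*A - A = 0 - A = -A)
1/(1000 + F(-14, (-4 - 15)/(10 + 10))) = 1/(1000 - (-4 - 15)/(10 + 10)) = 1/(1000 - (-19)/20) = 1/(1000 - 1*(-19/20)) = 1/(1000 + 19/20) = 1/(20019/20) = 20/20019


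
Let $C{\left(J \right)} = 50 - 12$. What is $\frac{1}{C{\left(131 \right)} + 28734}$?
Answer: $\frac{1}{28772} \approx 3.4756 \cdot 10^{-5}$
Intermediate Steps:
$C{\left(J \right)} = 38$ ($C{\left(J \right)} = 50 - 12 = 38$)
$\frac{1}{C{\left(131 \right)} + 28734} = \frac{1}{38 + 28734} = \frac{1}{28772}$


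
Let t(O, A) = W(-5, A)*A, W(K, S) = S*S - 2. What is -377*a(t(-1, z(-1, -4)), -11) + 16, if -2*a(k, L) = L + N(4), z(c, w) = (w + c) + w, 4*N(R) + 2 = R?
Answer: -7853/4 ≈ -1963.3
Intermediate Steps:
N(R) = -1/2 + R/4
z(c, w) = c + 2*w (z(c, w) = (c + w) + w = c + 2*w)
W(K, S) = -2 + S**2 (W(K, S) = S**2 - 2 = -2 + S**2)
t(O, A) = A*(-2 + A**2) (t(O, A) = (-2 + A**2)*A = A*(-2 + A**2))
a(k, L) = -1/4 - L/2 (a(k, L) = -(L + (-1/2 + (1/4)*4))/2 = -(L + (-1/2 + 1))/2 = -(L + 1/2)/2 = -(1/2 + L)/2 = -1/4 - L/2)
-377*a(t(-1, z(-1, -4)), -11) + 16 = -377*(-1/4 - 1/2*(-11)) + 16 = -377*(-1/4 + 11/2) + 16 = -377*21/4 + 16 = -7917/4 + 16 = -7853/4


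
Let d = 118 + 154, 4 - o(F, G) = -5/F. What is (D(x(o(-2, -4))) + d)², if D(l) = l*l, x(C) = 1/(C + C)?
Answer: 5997601/81 ≈ 74045.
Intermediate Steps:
o(F, G) = 4 + 5/F (o(F, G) = 4 - (-5)/F = 4 + 5/F)
x(C) = 1/(2*C)
d = 272
D(l) = l²
(D(x(o(-2, -4))) + d)² = ((1/(2*(4 + 5/(-2))))² + 272)² = ((1/(2*(4 + 5*(-½))))² + 272)² = ((1/(2*(4 - 5/2)))² + 272)² = ((1/(2*(3/2)))² + 272)² = (((½)*(⅔))² + 272)² = ((⅓)² + 272)² = (⅑ + 272)² = (2449/9)² = 5997601/81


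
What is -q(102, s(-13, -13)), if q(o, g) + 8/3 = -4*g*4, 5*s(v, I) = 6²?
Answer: 1768/15 ≈ 117.87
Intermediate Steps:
s(v, I) = 36/5 (s(v, I) = (⅕)*6² = (⅕)*36 = 36/5)
q(o, g) = -8/3 - 16*g (q(o, g) = -8/3 - 4*g*4 = -8/3 - 16*g)
-q(102, s(-13, -13)) = -(-8/3 - 16*36/5) = -(-8/3 - 576/5) = -1*(-1768/15) = 1768/15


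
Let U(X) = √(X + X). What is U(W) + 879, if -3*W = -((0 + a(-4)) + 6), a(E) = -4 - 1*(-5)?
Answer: 879 + √42/3 ≈ 881.16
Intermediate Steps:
a(E) = 1 (a(E) = -4 + 5 = 1)
W = 7/3 (W = -(-1)*((0 + 1) + 6)/3 = -(-1)*(1 + 6)/3 = -(-1)*7/3 = -⅓*(-7) = 7/3 ≈ 2.3333)
U(X) = √2*√X (U(X) = √(2*X) = √2*√X)
U(W) + 879 = √2*√(7/3) + 879 = √2*(√21/3) + 879 = √42/3 + 879 = 879 + √42/3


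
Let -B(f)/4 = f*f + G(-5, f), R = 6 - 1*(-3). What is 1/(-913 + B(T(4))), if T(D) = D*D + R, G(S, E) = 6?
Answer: -1/3437 ≈ -0.00029095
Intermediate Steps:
R = 9 (R = 6 + 3 = 9)
T(D) = 9 + D**2 (T(D) = D*D + 9 = D**2 + 9 = 9 + D**2)
B(f) = -24 - 4*f**2 (B(f) = -4*(f*f + 6) = -4*(f**2 + 6) = -4*(6 + f**2) = -24 - 4*f**2)
1/(-913 + B(T(4))) = 1/(-913 + (-24 - 4*(9 + 4**2)**2)) = 1/(-913 + (-24 - 4*(9 + 16)**2)) = 1/(-913 + (-24 - 4*25**2)) = 1/(-913 + (-24 - 4*625)) = 1/(-913 + (-24 - 2500)) = 1/(-913 - 2524) = 1/(-3437) = -1/3437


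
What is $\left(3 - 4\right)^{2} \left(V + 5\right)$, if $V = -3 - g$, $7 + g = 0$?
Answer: $9$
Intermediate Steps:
$g = -7$ ($g = -7 + 0 = -7$)
$V = 4$ ($V = -3 - -7 = -3 + 7 = 4$)
$\left(3 - 4\right)^{2} \left(V + 5\right) = \left(3 - 4\right)^{2} \left(4 + 5\right) = \left(-1\right)^{2} \cdot 9 = 1 \cdot 9 = 9$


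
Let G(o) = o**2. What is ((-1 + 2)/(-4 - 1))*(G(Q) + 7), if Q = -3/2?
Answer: -37/20 ≈ -1.8500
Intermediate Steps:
Q = -3/2 (Q = -3*1/2 = -3/2 ≈ -1.5000)
((-1 + 2)/(-4 - 1))*(G(Q) + 7) = ((-1 + 2)/(-4 - 1))*((-3/2)**2 + 7) = (1/(-5))*(9/4 + 7) = (1*(-1/5))*(37/4) = -1/5*37/4 = -37/20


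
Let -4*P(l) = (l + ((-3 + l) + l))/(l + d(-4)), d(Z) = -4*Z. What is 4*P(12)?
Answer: -33/28 ≈ -1.1786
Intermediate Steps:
P(l) = -(-3 + 3*l)/(4*(16 + l)) (P(l) = -(l + ((-3 + l) + l))/(4*(l - 4*(-4))) = -(l + (-3 + 2*l))/(4*(l + 16)) = -(-3 + 3*l)/(4*(16 + l)))
4*P(12) = 4*(3*(1 - 1*12)/(4*(16 + 12))) = 4*((¾)*(1 - 12)/28) = 4*((¾)*(1/28)*(-11)) = 4*(-33/112) = -33/28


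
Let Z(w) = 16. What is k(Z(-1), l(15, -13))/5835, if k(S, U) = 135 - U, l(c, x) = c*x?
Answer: 22/389 ≈ 0.056555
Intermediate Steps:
k(Z(-1), l(15, -13))/5835 = (135 - 15*(-13))/5835 = (135 - 1*(-195))*(1/5835) = (135 + 195)*(1/5835) = 330*(1/5835) = 22/389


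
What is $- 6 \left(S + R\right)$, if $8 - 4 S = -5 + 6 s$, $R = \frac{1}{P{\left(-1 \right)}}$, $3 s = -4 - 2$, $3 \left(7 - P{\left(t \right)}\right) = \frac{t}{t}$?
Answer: $- \frac{192}{5} \approx -38.4$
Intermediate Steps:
$P{\left(t \right)} = \frac{20}{3}$ ($P{\left(t \right)} = 7 - \frac{t \frac{1}{t}}{3} = 7 - \frac{1}{3} = \frac{20}{3}$)
$s = -2$ ($s = \frac{-4 - 2}{3} = \frac{1}{3} \left(-6\right) = -2$)
$R = \frac{3}{20}$ ($R = \frac{1}{\frac{20}{3}} = \frac{3}{20} \approx 0.15$)
$S = \frac{25}{4}$ ($S = 2 - \frac{-5 + 6 \left(-2\right)}{4} = 2 - \frac{-5 - 12}{4} = 2 - - \frac{17}{4} = 2 + \frac{17}{4} = \frac{25}{4} \approx 6.25$)
$- 6 \left(S + R\right) = - 6 \left(\frac{25}{4} + \frac{3}{20}\right) = \left(-6\right) \frac{32}{5} = - \frac{192}{5}$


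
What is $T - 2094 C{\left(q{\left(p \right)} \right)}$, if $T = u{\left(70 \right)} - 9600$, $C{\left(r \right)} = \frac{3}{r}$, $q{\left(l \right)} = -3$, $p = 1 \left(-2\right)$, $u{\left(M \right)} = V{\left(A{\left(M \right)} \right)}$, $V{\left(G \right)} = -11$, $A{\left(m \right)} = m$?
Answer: $-7517$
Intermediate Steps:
$u{\left(M \right)} = -11$
$p = -2$
$T = -9611$ ($T = -11 - 9600 = -9611$)
$T - 2094 C{\left(q{\left(p \right)} \right)} = -9611 - 2094 \frac{3}{-3} = -9611 - 2094 \cdot 3 \left(- \frac{1}{3}\right) = -9611 - 2094 \left(-1\right) = -9611 - -2094 = -9611 + 2094 = -7517$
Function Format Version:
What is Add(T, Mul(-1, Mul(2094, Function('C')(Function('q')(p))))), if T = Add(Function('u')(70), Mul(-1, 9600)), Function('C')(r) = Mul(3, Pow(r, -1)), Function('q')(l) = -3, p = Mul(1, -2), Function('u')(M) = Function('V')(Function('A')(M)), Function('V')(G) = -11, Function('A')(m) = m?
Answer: -7517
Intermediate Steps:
Function('u')(M) = -11
p = -2
T = -9611 (T = Add(-11, Mul(-1, 9600)) = Add(-11, -9600) = -9611)
Add(T, Mul(-1, Mul(2094, Function('C')(Function('q')(p))))) = Add(-9611, Mul(-1, Mul(2094, Mul(3, Pow(-3, -1))))) = Add(-9611, Mul(-1, Mul(2094, Mul(3, Rational(-1, 3))))) = Add(-9611, Mul(-1, Mul(2094, -1))) = Add(-9611, Mul(-1, -2094)) = Add(-9611, 2094) = -7517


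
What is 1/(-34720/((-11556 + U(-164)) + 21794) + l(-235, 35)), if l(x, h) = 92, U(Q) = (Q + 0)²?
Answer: 18567/1690804 ≈ 0.010981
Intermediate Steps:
U(Q) = Q²
1/(-34720/((-11556 + U(-164)) + 21794) + l(-235, 35)) = 1/(-34720/((-11556 + (-164)²) + 21794) + 92) = 1/(-34720/((-11556 + 26896) + 21794) + 92) = 1/(-34720/(15340 + 21794) + 92) = 1/(-34720/37134 + 92) = 1/(-34720*1/37134 + 92) = 1/(-17360/18567 + 92) = 1/(1690804/18567) = 18567/1690804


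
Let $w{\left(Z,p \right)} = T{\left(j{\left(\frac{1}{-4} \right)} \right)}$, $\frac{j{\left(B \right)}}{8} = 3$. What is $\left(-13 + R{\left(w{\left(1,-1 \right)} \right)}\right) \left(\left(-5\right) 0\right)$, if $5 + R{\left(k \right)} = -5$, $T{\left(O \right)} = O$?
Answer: $0$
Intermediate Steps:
$j{\left(B \right)} = 24$ ($j{\left(B \right)} = 8 \cdot 3 = 24$)
$w{\left(Z,p \right)} = 24$
$R{\left(k \right)} = -10$ ($R{\left(k \right)} = -5 - 5 = -10$)
$\left(-13 + R{\left(w{\left(1,-1 \right)} \right)}\right) \left(\left(-5\right) 0\right) = \left(-13 - 10\right) \left(\left(-5\right) 0\right) = \left(-23\right) 0 = 0$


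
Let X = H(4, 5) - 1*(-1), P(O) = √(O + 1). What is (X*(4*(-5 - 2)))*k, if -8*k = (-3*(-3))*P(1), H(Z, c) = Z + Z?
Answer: 567*√2/2 ≈ 400.93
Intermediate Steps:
P(O) = √(1 + O)
H(Z, c) = 2*Z
X = 9 (X = 2*4 - 1*(-1) = 8 + 1 = 9)
k = -9*√2/8 (k = -(-3*(-3))*√(1 + 1)/8 = -9*√2/8 ≈ -1.5910)
(X*(4*(-5 - 2)))*k = (9*(4*(-5 - 2)))*(-9*√2/8) = (9*(4*(-7)))*(-9*√2/8) = (9*(-28))*(-9*√2/8) = -(-567)*√2/2 = 567*√2/2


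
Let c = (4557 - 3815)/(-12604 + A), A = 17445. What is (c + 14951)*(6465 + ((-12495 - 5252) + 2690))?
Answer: -621876355536/4841 ≈ -1.2846e+8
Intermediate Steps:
c = 742/4841 (c = (4557 - 3815)/(-12604 + 17445) = 742/4841 ≈ 0.15327)
(c + 14951)*(6465 + ((-12495 - 5252) + 2690)) = (742/4841 + 14951)*(6465 + ((-12495 - 5252) + 2690)) = 72378533*(6465 + (-17747 + 2690))/4841 = 72378533*(6465 - 15057)/4841 = (72378533/4841)*(-8592) = -621876355536/4841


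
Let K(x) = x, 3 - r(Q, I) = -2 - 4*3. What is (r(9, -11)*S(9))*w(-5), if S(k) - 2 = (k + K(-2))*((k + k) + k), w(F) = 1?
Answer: 3247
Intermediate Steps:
r(Q, I) = 17 (r(Q, I) = 3 - (-2 - 4*3) = 3 - (-2 - 12) = 3 - 1*(-14) = 3 + 14 = 17)
S(k) = 2 + 3*k*(-2 + k) (S(k) = 2 + (k - 2)*((k + k) + k) = 2 + (-2 + k)*(2*k + k) = 2 + (-2 + k)*(3*k) = 2 + 3*k*(-2 + k))
(r(9, -11)*S(9))*w(-5) = (17*(2 - 6*9 + 3*9**2))*1 = (17*(2 - 54 + 3*81))*1 = (17*(2 - 54 + 243))*1 = (17*191)*1 = 3247*1 = 3247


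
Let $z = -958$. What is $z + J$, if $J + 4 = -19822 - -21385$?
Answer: $601$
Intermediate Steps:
$J = 1559$ ($J = -4 - -1563 = -4 + \left(-19822 + 21385\right) = -4 + 1563 = 1559$)
$z + J = -958 + 1559 = 601$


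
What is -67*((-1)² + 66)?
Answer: -4489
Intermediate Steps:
-67*((-1)² + 66) = -67*(1 + 66) = -67*67 = -4489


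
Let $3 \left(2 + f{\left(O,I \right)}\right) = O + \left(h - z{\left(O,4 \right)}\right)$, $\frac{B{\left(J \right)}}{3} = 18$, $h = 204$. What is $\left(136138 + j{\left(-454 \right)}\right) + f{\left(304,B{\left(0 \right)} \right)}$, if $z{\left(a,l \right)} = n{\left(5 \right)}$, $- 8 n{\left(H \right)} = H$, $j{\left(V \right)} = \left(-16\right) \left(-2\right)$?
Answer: $\frac{3272101}{24} \approx 1.3634 \cdot 10^{5}$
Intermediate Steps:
$B{\left(J \right)} = 54$ ($B{\left(J \right)} = 3 \cdot 18 = 54$)
$j{\left(V \right)} = 32$
$n{\left(H \right)} = - \frac{H}{8}$
$z{\left(a,l \right)} = - \frac{5}{8}$ ($z{\left(a,l \right)} = \left(- \frac{1}{8}\right) 5 = - \frac{5}{8}$)
$f{\left(O,I \right)} = \frac{1589}{24} + \frac{O}{3}$ ($f{\left(O,I \right)} = -2 + \frac{O + \left(204 - - \frac{5}{8}\right)}{3} = -2 + \frac{O + \left(204 + \frac{5}{8}\right)}{3} = -2 + \frac{O + \frac{1637}{8}}{3} = -2 + \frac{\frac{1637}{8} + O}{3} = -2 + \left(\frac{1637}{24} + \frac{O}{3}\right) = \frac{1589}{24} + \frac{O}{3}$)
$\left(136138 + j{\left(-454 \right)}\right) + f{\left(304,B{\left(0 \right)} \right)} = \left(136138 + 32\right) + \left(\frac{1589}{24} + \frac{1}{3} \cdot 304\right) = 136170 + \left(\frac{1589}{24} + \frac{304}{3}\right) = 136170 + \frac{4021}{24} = \frac{3272101}{24}$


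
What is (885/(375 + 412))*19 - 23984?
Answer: -18858593/787 ≈ -23963.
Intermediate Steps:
(885/(375 + 412))*19 - 23984 = (885/787)*19 - 23984 = 16815/787 - 23984 = -18858593/787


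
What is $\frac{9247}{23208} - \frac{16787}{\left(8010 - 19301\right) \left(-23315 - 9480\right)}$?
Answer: $\frac{3423666733519}{8593651910760} \approx 0.3984$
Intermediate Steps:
$\frac{9247}{23208} - \frac{16787}{\left(8010 - 19301\right) \left(-23315 - 9480\right)} = 9247 \cdot \frac{1}{23208} - \frac{16787}{\left(-11291\right) \left(-32795\right)} = \frac{9247}{23208} - \frac{16787}{370288345} = \frac{3423666733519}{8593651910760}$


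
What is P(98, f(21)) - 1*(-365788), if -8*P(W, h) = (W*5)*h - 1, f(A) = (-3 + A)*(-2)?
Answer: 2943945/8 ≈ 3.6799e+5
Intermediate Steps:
f(A) = 6 - 2*A
P(W, h) = ⅛ - 5*W*h/8 (P(W, h) = -((W*5)*h - 1)/8 = -((5*W)*h - 1)/8 = -(5*W*h - 1)/8 = -(-1 + 5*W*h)/8 = ⅛ - 5*W*h/8)
P(98, f(21)) - 1*(-365788) = (⅛ - 5/8*98*(6 - 2*21)) - 1*(-365788) = (⅛ - 5/8*98*(6 - 42)) + 365788 = (⅛ - 5/8*98*(-36)) + 365788 = (⅛ + 2205) + 365788 = 17641/8 + 365788 = 2943945/8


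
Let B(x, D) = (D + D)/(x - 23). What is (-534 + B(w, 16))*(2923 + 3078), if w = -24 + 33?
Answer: -22527754/7 ≈ -3.2183e+6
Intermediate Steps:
w = 9
B(x, D) = 2*D/(-23 + x) (B(x, D) = (2*D)/(-23 + x) = 2*D/(-23 + x))
(-534 + B(w, 16))*(2923 + 3078) = (-534 + 2*16/(-23 + 9))*(2923 + 3078) = (-534 + 2*16/(-14))*6001 = (-534 + 2*16*(-1/14))*6001 = (-534 - 16/7)*6001 = -3754/7*6001 = -22527754/7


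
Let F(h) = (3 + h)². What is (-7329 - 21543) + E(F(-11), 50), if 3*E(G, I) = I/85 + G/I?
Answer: -36811006/1275 ≈ -28871.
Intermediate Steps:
E(G, I) = I/255 + G/(3*I) (E(G, I) = (I/85 + G/I)/3 = I/255 + G/(3*I))
(-7329 - 21543) + E(F(-11), 50) = (-7329 - 21543) + ((1/255)*50 + (⅓)*(3 - 11)²/50) = -28872 + (10/51 + (⅓)*(-8)²*(1/50)) = -28872 + (10/51 + (⅓)*64*(1/50)) = -28872 + (10/51 + 32/75) = -28872 + 794/1275 = -36811006/1275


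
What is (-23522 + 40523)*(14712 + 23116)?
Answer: 643113828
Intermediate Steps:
(-23522 + 40523)*(14712 + 23116) = 17001*37828 = 643113828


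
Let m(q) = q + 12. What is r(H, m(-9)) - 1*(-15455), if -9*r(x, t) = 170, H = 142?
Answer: 138925/9 ≈ 15436.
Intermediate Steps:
m(q) = 12 + q
r(x, t) = -170/9 (r(x, t) = -⅑*170 = -170/9)
r(H, m(-9)) - 1*(-15455) = -170/9 - 1*(-15455) = -170/9 + 15455 = 138925/9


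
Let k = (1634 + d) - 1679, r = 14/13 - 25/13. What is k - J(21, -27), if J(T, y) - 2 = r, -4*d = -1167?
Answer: 12771/52 ≈ 245.60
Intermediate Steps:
d = 1167/4 (d = -¼*(-1167) = 1167/4 ≈ 291.75)
r = -11/13 (r = 14*(1/13) - 25*1/13 = 14/13 - 25/13 = -11/13 ≈ -0.84615)
J(T, y) = 15/13 (J(T, y) = 2 - 11/13 = 15/13)
k = 987/4 (k = (1634 + 1167/4) - 1679 = 7703/4 - 1679 = 987/4 ≈ 246.75)
k - J(21, -27) = 987/4 - 1*15/13 = 987/4 - 15/13 = 12771/52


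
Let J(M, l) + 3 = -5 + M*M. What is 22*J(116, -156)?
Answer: 295856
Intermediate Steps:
J(M, l) = -8 + M² (J(M, l) = -3 + (-5 + M*M) = -3 + (-5 + M²) = -8 + M²)
22*J(116, -156) = 22*(-8 + 116²) = 22*(-8 + 13456) = 22*13448 = 295856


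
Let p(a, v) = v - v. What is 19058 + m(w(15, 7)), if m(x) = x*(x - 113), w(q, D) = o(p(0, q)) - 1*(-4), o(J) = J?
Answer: 18622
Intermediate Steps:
p(a, v) = 0
w(q, D) = 4 (w(q, D) = 0 - 1*(-4) = 0 + 4 = 4)
m(x) = x*(-113 + x)
19058 + m(w(15, 7)) = 19058 + 4*(-113 + 4) = 19058 + 4*(-109) = 19058 - 436 = 18622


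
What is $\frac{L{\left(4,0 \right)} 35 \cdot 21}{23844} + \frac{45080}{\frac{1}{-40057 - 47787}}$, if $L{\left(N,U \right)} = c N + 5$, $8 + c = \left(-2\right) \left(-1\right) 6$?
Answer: $- \frac{31474139763815}{7948} \approx -3.96 \cdot 10^{9}$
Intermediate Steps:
$c = 4$ ($c = -8 + \left(-2\right) \left(-1\right) 6 = -8 + 2 \cdot 6 = -8 + 12 = 4$)
$L{\left(N,U \right)} = 5 + 4 N$ ($L{\left(N,U \right)} = 4 N + 5 = 5 + 4 N$)
$\frac{L{\left(4,0 \right)} 35 \cdot 21}{23844} + \frac{45080}{\frac{1}{-40057 - 47787}} = \frac{\left(5 + 4 \cdot 4\right) 35 \cdot 21}{23844} + \frac{45080}{\frac{1}{-40057 - 47787}} = \left(5 + 16\right) 35 \cdot 21 \cdot \frac{1}{23844} + \frac{45080}{\frac{1}{-87844}} = 21 \cdot 35 \cdot 21 \cdot \frac{1}{23844} + \frac{45080}{- \frac{1}{87844}} = 735 \cdot 21 \cdot \frac{1}{23844} + 45080 \left(-87844\right) = 15435 \cdot \frac{1}{23844} - 3960007520 = \frac{5145}{7948} - 3960007520 = - \frac{31474139763815}{7948}$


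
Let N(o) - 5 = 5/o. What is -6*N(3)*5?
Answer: -200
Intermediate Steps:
N(o) = 5 + 5/o
-6*N(3)*5 = -6*(5 + 5/3)*5 = -6*20/3*5 = -40*5 = -200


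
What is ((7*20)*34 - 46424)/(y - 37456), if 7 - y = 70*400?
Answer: 41664/65449 ≈ 0.63659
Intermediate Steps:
y = -27993 (y = 7 - 70*400 = 7 - 1*28000 = 7 - 28000 = -27993)
((7*20)*34 - 46424)/(y - 37456) = ((7*20)*34 - 46424)/(-27993 - 37456) = (140*34 - 46424)/(-65449) = (4760 - 46424)*(-1/65449) = -41664*(-1/65449) = 41664/65449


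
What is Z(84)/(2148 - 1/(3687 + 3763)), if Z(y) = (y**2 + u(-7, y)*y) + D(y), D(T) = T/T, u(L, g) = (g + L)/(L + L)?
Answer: 49132750/16002599 ≈ 3.0703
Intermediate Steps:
u(L, g) = (L + g)/(2*L) (u(L, g) = (L + g)/((2*L)) = (L + g)*(1/(2*L)) = (L + g)/(2*L))
D(T) = 1
Z(y) = 1 + y**2 + y*(1/2 - y/14) (Z(y) = (y**2 + ((1/2)*(-7 + y)/(-7))*y) + 1 = (y**2 + ((1/2)*(-1/7)*(-7 + y))*y) + 1 = (y**2 + (1/2 - y/14)*y) + 1 = (y**2 + y*(1/2 - y/14)) + 1 = 1 + y**2 + y*(1/2 - y/14))
Z(84)/(2148 - 1/(3687 + 3763)) = (1 + (1/2)*84 + (13/14)*84**2)/(2148 - 1/(3687 + 3763)) = (1 + 42 + (13/14)*7056)/(2148 - 1/7450) = (1 + 42 + 6552)/(2148 - 1*1/7450) = 6595/(2148 - 1/7450) = 6595/(16002599/7450) = 6595*(7450/16002599) = 49132750/16002599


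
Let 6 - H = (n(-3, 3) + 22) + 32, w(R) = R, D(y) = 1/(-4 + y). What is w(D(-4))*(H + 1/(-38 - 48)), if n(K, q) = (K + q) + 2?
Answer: 4301/688 ≈ 6.2514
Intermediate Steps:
n(K, q) = 2 + K + q
H = -50 (H = 6 - (((2 - 3 + 3) + 22) + 32) = 6 - ((2 + 22) + 32) = 6 - (24 + 32) = 6 - 1*56 = 6 - 56 = -50)
w(D(-4))*(H + 1/(-38 - 48)) = (-50 + 1/(-38 - 48))/(-4 - 4) = (-50 + 1/(-86))/(-8) = -(-50 - 1/86)/8 = -⅛*(-4301/86) = 4301/688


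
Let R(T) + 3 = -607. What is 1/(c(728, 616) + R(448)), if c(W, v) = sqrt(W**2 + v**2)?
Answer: 61/53734 + 14*sqrt(290)/134335 ≈ 0.0029100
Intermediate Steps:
R(T) = -610 (R(T) = -3 - 607 = -610)
1/(c(728, 616) + R(448)) = 1/(sqrt(728**2 + 616**2) - 610) = 1/(sqrt(529984 + 379456) - 610) = 1/(sqrt(909440) - 610) = 1/(56*sqrt(290) - 610) = 1/(-610 + 56*sqrt(290))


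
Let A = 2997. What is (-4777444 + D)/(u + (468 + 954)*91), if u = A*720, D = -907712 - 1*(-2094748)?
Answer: -1795204/1143621 ≈ -1.5698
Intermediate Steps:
D = 1187036 (D = -907712 + 2094748 = 1187036)
u = 2157840 (u = 2997*720 = 2157840)
(-4777444 + D)/(u + (468 + 954)*91) = (-4777444 + 1187036)/(2157840 + (468 + 954)*91) = -3590408/(2157840 + 1422*91) = -3590408/(2157840 + 129402) = -3590408/2287242 = -3590408*1/2287242 = -1795204/1143621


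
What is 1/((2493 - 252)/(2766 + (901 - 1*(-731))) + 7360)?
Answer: 1466/10790507 ≈ 0.00013586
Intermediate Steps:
1/((2493 - 252)/(2766 + (901 - 1*(-731))) + 7360) = 1/(2241/(2766 + (901 + 731)) + 7360) = 1/(2241/(2766 + 1632) + 7360) = 1/(2241/4398 + 7360) = 1/(2241*(1/4398) + 7360) = 1/(747/1466 + 7360) = 1/(10790507/1466) = 1466/10790507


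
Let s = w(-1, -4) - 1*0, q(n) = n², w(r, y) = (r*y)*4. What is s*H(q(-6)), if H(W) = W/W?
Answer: 16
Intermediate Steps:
w(r, y) = 4*r*y
H(W) = 1
s = 16 (s = 4*(-1)*(-4) - 1*0 = 16 + 0 = 16)
s*H(q(-6)) = 16*1 = 16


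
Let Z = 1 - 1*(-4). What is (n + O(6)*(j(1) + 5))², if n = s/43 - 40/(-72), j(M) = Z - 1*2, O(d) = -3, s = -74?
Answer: 94848121/149769 ≈ 633.30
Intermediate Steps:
Z = 5 (Z = 1 + 4 = 5)
j(M) = 3 (j(M) = 5 - 1*2 = 5 - 2 = 3)
n = -451/387 (n = -74/43 - 40/(-72) = -74*1/43 - 40*(-1/72) = -74/43 + 5/9 = -451/387 ≈ -1.1654)
(n + O(6)*(j(1) + 5))² = (-451/387 - 3*(3 + 5))² = (-451/387 - 3*8)² = (-451/387 - 24)² = (-9739/387)² = 94848121/149769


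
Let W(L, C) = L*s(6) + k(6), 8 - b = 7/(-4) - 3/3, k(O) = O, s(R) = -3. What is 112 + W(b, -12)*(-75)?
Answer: 8323/4 ≈ 2080.8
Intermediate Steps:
b = 43/4 (b = 8 - (7/(-4) - 3/3) = 8 - (7*(-1/4) - 3*1/3) = 8 - (-7/4 - 1) = 8 - 1*(-11/4) = 8 + 11/4 = 43/4 ≈ 10.750)
W(L, C) = 6 - 3*L (W(L, C) = L*(-3) + 6 = -3*L + 6 = 6 - 3*L)
112 + W(b, -12)*(-75) = 112 + (6 - 3*43/4)*(-75) = 112 + (6 - 129/4)*(-75) = 112 - 105/4*(-75) = 112 + 7875/4 = 8323/4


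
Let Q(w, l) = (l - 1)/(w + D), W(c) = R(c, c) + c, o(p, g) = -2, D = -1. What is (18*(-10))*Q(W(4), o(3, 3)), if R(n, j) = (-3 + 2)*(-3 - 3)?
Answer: 60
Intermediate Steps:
R(n, j) = 6 (R(n, j) = -1*(-6) = 6)
W(c) = 6 + c
Q(w, l) = (-1 + l)/(-1 + w) (Q(w, l) = (l - 1)/(w - 1) = (-1 + l)/(-1 + w))
(18*(-10))*Q(W(4), o(3, 3)) = (18*(-10))*((-1 - 2)/(-1 + (6 + 4))) = -180*(-3)/(-1 + 10) = -180*(-3)/9 = -20*(-3) = -180*(-⅓) = 60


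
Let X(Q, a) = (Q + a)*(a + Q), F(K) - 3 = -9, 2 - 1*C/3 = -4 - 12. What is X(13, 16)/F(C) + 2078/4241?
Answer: -3554213/25446 ≈ -139.68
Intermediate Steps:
C = 54 (C = 6 - 3*(-4 - 12) = 6 - 3*(-16) = 6 + 48 = 54)
F(K) = -6 (F(K) = 3 - 9 = -6)
X(Q, a) = (Q + a)² (X(Q, a) = (Q + a)*(Q + a) = (Q + a)²)
X(13, 16)/F(C) + 2078/4241 = (13 + 16)²/(-6) + 2078/4241 = 29²*(-⅙) + 2078*(1/4241) = 841*(-⅙) + 2078/4241 = -841/6 + 2078/4241 = -3554213/25446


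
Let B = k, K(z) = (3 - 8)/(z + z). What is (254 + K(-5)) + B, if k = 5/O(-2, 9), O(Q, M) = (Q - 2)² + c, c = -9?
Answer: 3573/14 ≈ 255.21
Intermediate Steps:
O(Q, M) = -9 + (-2 + Q)² (O(Q, M) = (Q - 2)² - 9 = (-2 + Q)² - 9 = -9 + (-2 + Q)²)
K(z) = -5/(2*z) (K(z) = -5*1/(2*z) = -5/(2*z))
k = 5/7 (k = 5/(-9 + (-2 - 2)²) = 5/(-9 + (-4)²) = 5/(-9 + 16) = 5/7 ≈ 0.71429)
B = 5/7 ≈ 0.71429
(254 + K(-5)) + B = (254 - 5/2/(-5)) + 5/7 = (254 - 5/2*(-⅕)) + 5/7 = (254 + ½) + 5/7 = 509/2 + 5/7 = 3573/14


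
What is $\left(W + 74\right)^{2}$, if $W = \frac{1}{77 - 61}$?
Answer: $\frac{1404225}{256} \approx 5485.3$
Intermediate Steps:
$W = \frac{1}{16} \approx 0.0625$
$\left(W + 74\right)^{2} = \left(\frac{1}{16} + 74\right)^{2} = \left(\frac{1185}{16}\right)^{2} = \frac{1404225}{256}$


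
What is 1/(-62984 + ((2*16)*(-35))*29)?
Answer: -1/95464 ≈ -1.0475e-5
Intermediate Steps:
1/(-62984 + ((2*16)*(-35))*29) = 1/(-62984 + (32*(-35))*29) = 1/(-62984 - 1120*29) = 1/(-62984 - 32480) = 1/(-95464) = -1/95464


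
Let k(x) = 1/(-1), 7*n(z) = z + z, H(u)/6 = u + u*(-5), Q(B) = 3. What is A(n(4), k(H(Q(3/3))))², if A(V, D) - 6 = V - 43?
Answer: 63001/49 ≈ 1285.7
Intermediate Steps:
H(u) = -24*u (H(u) = 6*(u + u*(-5)) = 6*(u - 5*u) = 6*(-4*u) = -24*u)
n(z) = 2*z/7 (n(z) = (z + z)/7 = (2*z)/7 = 2*z/7)
k(x) = -1
A(V, D) = -37 + V (A(V, D) = 6 + (V - 43) = 6 + (-43 + V) = -37 + V)
A(n(4), k(H(Q(3/3))))² = (-37 + (2/7)*4)² = (-37 + 8/7)² = (-251/7)² = 63001/49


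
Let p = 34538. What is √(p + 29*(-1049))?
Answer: √4117 ≈ 64.164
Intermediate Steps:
√(p + 29*(-1049)) = √(34538 + 29*(-1049)) = √(34538 - 30421) = √4117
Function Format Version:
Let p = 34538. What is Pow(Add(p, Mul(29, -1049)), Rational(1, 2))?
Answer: Pow(4117, Rational(1, 2)) ≈ 64.164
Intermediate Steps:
Pow(Add(p, Mul(29, -1049)), Rational(1, 2)) = Pow(Add(34538, Mul(29, -1049)), Rational(1, 2)) = Pow(Add(34538, -30421), Rational(1, 2)) = Pow(4117, Rational(1, 2))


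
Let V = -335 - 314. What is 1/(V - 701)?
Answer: -1/1350 ≈ -0.00074074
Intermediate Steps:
V = -649
1/(V - 701) = 1/(-649 - 701) = 1/(-1350) = -1/1350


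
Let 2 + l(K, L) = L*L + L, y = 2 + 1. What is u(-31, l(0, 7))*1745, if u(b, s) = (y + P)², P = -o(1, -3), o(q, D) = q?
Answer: 6980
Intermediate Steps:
P = -1 (P = -1*1 = -1)
y = 3
l(K, L) = -2 + L + L² (l(K, L) = -2 + (L*L + L) = -2 + (L² + L) = -2 + (L + L²) = -2 + L + L²)
u(b, s) = 4 (u(b, s) = (3 - 1)² = 2² = 4)
u(-31, l(0, 7))*1745 = 4*1745 = 6980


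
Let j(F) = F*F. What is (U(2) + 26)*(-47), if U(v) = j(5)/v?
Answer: -3619/2 ≈ -1809.5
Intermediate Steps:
j(F) = F²
U(v) = 25/v (U(v) = 5²/v = 25/v)
(U(2) + 26)*(-47) = (25/2 + 26)*(-47) = (77/2)*(-47) = -3619/2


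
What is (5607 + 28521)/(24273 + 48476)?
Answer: 34128/72749 ≈ 0.46912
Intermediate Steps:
(5607 + 28521)/(24273 + 48476) = 34128/72749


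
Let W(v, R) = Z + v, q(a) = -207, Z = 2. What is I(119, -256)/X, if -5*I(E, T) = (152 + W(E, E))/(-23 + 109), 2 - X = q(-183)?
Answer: -273/89870 ≈ -0.0030377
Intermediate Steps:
W(v, R) = 2 + v
X = 209 (X = 2 - 1*(-207) = 2 + 207 = 209)
I(E, T) = -77/215 - E/430 (I(E, T) = -(152 + (2 + E))/(5*(-23 + 109)) = -(154 + E)/(5*86) = -(77/43 + E/86)/5 = -77/215 - E/430)
I(119, -256)/X = (-77/215 - 1/430*119)/209 = (-77/215 - 119/430)*(1/209) = -273/430*1/209 = -273/89870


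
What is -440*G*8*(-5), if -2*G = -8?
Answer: 70400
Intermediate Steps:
G = 4 (G = -½*(-8) = 4)
-440*G*8*(-5) = -440*4*8*(-5) = -14080*(-5) = -440*(-160) = 70400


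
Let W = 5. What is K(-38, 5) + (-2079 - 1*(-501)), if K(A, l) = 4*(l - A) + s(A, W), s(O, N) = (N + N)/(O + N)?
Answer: -46408/33 ≈ -1406.3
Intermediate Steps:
s(O, N) = 2*N/(N + O) (s(O, N) = (2*N)/(N + O) = 2*N/(N + O))
K(A, l) = -4*A + 4*l + 10/(5 + A) (K(A, l) = 4*(l - A) + 2*5/(5 + A) = (-4*A + 4*l) + 10/(5 + A) = -4*A + 4*l + 10/(5 + A))
K(-38, 5) + (-2079 - 1*(-501)) = 2*(5 + 2*(5 - 38)*(5 - 1*(-38)))/(5 - 38) + (-2079 - 1*(-501)) = 2*(5 + 2*(-33)*(5 + 38))/(-33) + (-2079 + 501) = 2*(-1/33)*(5 + 2*(-33)*43) - 1578 = 2*(-1/33)*(5 - 2838) - 1578 = 2*(-1/33)*(-2833) - 1578 = 5666/33 - 1578 = -46408/33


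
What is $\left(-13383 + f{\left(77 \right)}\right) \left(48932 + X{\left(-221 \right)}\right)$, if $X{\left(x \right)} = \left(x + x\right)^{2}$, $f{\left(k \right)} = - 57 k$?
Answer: $-4341628512$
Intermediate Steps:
$X{\left(x \right)} = 4 x^{2}$ ($X{\left(x \right)} = \left(2 x\right)^{2} = 4 x^{2}$)
$\left(-13383 + f{\left(77 \right)}\right) \left(48932 + X{\left(-221 \right)}\right) = \left(-13383 - 4389\right) \left(48932 + 4 \left(-221\right)^{2}\right) = \left(-13383 - 4389\right) \left(48932 + 4 \cdot 48841\right) = - 17772 \left(48932 + 195364\right) = \left(-17772\right) 244296 = -4341628512$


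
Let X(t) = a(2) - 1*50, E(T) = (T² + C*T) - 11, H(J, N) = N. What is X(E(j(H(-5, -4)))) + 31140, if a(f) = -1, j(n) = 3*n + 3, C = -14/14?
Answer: 31089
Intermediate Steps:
C = -1 (C = -14*1/14 = -1)
j(n) = 3 + 3*n
E(T) = -11 + T² - T (E(T) = (T² - T) - 11 = -11 + T² - T)
X(t) = -51 (X(t) = -1 - 1*50 = -1 - 50 = -51)
X(E(j(H(-5, -4)))) + 31140 = -51 + 31140 = 31089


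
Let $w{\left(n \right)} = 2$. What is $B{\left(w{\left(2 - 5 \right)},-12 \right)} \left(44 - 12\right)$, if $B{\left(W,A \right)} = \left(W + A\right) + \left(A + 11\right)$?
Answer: $-352$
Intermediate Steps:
$B{\left(W,A \right)} = 11 + W + 2 A$ ($B{\left(W,A \right)} = \left(A + W\right) + \left(11 + A\right) = 11 + W + 2 A$)
$B{\left(w{\left(2 - 5 \right)},-12 \right)} \left(44 - 12\right) = \left(11 + 2 + 2 \left(-12\right)\right) \left(44 - 12\right) = \left(11 + 2 - 24\right) 32 = \left(-11\right) 32 = -352$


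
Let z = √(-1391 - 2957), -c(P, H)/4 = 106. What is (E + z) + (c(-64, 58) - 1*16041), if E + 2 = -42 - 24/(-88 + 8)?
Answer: -165087/10 + 2*I*√1087 ≈ -16509.0 + 65.939*I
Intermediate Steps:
c(P, H) = -424 (c(P, H) = -4*106 = -424)
E = -437/10 (E = -2 + (-42 - 24/(-88 + 8)) = -2 + (-42 - 24/(-80)) = -2 + (-42 - 1/80*(-24)) = -2 + (-42 + 3/10) = -2 - 417/10 = -437/10 ≈ -43.700)
z = 2*I*√1087 (z = √(-4348) = 2*I*√1087 ≈ 65.939*I)
(E + z) + (c(-64, 58) - 1*16041) = (-437/10 + 2*I*√1087) + (-424 - 1*16041) = (-437/10 + 2*I*√1087) + (-424 - 16041) = (-437/10 + 2*I*√1087) - 16465 = -165087/10 + 2*I*√1087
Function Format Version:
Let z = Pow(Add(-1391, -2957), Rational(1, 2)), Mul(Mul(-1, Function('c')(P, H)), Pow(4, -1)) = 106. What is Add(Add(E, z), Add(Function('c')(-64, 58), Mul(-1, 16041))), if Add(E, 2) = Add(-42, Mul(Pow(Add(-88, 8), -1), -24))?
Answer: Add(Rational(-165087, 10), Mul(2, I, Pow(1087, Rational(1, 2)))) ≈ Add(-16509., Mul(65.939, I))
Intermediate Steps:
Function('c')(P, H) = -424 (Function('c')(P, H) = Mul(-4, 106) = -424)
E = Rational(-437, 10) (E = Add(-2, Add(-42, Mul(Pow(Add(-88, 8), -1), -24))) = Add(-2, Add(-42, Mul(Pow(-80, -1), -24))) = Add(-2, Add(-42, Mul(Rational(-1, 80), -24))) = Add(-2, Add(-42, Rational(3, 10))) = Add(-2, Rational(-417, 10)) = Rational(-437, 10) ≈ -43.700)
z = Mul(2, I, Pow(1087, Rational(1, 2))) (z = Pow(-4348, Rational(1, 2)) = Mul(2, I, Pow(1087, Rational(1, 2))) ≈ Mul(65.939, I))
Add(Add(E, z), Add(Function('c')(-64, 58), Mul(-1, 16041))) = Add(Add(Rational(-437, 10), Mul(2, I, Pow(1087, Rational(1, 2)))), Add(-424, Mul(-1, 16041))) = Add(Add(Rational(-437, 10), Mul(2, I, Pow(1087, Rational(1, 2)))), Add(-424, -16041)) = Add(Add(Rational(-437, 10), Mul(2, I, Pow(1087, Rational(1, 2)))), -16465) = Add(Rational(-165087, 10), Mul(2, I, Pow(1087, Rational(1, 2))))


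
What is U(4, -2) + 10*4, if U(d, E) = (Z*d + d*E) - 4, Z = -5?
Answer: 8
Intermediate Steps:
U(d, E) = -4 - 5*d + E*d (U(d, E) = (-5*d + d*E) - 4 = (-5*d + E*d) - 4 = -4 - 5*d + E*d)
U(4, -2) + 10*4 = (-4 - 5*4 - 2*4) + 10*4 = (-4 - 20 - 8) + 40 = -32 + 40 = 8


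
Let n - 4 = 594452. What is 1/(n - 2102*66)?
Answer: 1/455724 ≈ 2.1943e-6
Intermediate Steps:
n = 594456 (n = 4 + 594452 = 594456)
1/(n - 2102*66) = 1/(594456 - 2102*66) = 1/(594456 - 138732) = 1/455724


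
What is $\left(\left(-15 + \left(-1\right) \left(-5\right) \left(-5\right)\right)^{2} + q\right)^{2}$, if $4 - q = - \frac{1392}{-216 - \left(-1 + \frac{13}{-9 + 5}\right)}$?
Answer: $\frac{1830663120400}{717409} \approx 2.5518 \cdot 10^{6}$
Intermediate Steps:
$q = - \frac{2180}{847}$ ($q = 4 - - \frac{1392}{-216 - \left(-1 + \frac{13}{-9 + 5}\right)} = 4 - - \frac{1392}{-216 - \left(-1 + \frac{13}{-4}\right)} = 4 - - \frac{1392}{-216 - \left(-1 + 13 \left(- \frac{1}{4}\right)\right)} = 4 - - \frac{1392}{-216 - \left(-1 - \frac{13}{4}\right)} = 4 - - \frac{1392}{-216 - - \frac{17}{4}} = 4 - - \frac{1392}{-216 + \frac{17}{4}} = 4 - - \frac{1392}{- \frac{847}{4}} = 4 - \left(-1392\right) \left(- \frac{4}{847}\right) = 4 - \frac{5568}{847} = - \frac{2180}{847} \approx -2.5738$)
$\left(\left(-15 + \left(-1\right) \left(-5\right) \left(-5\right)\right)^{2} + q\right)^{2} = \left(\left(-15 + \left(-1\right) \left(-5\right) \left(-5\right)\right)^{2} - \frac{2180}{847}\right)^{2} = \left(\left(-15 + 5 \left(-5\right)\right)^{2} - \frac{2180}{847}\right)^{2} = \left(\left(-15 - 25\right)^{2} - \frac{2180}{847}\right)^{2} = \left(\left(-40\right)^{2} - \frac{2180}{847}\right)^{2} = \left(1600 - \frac{2180}{847}\right)^{2} = \left(\frac{1353020}{847}\right)^{2} = \frac{1830663120400}{717409}$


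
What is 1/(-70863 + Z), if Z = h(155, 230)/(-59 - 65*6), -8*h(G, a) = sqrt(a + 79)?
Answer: -304769102144/21596852885230169 - 3592*sqrt(309)/64790558655690507 ≈ -1.4112e-5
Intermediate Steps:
h(G, a) = -sqrt(79 + a)/8 (h(G, a) = -sqrt(a + 79)/8 = -sqrt(79 + a)/8)
Z = sqrt(309)/3592 (Z = (-sqrt(79 + 230)/8)/(-59 - 65*6) = (-sqrt(309)/8)/(-59 - 390) = -sqrt(309)/8/(-449) = -sqrt(309)/8*(-1/449) = sqrt(309)/3592 ≈ 0.0048938)
1/(-70863 + Z) = 1/(-70863 + sqrt(309)/3592)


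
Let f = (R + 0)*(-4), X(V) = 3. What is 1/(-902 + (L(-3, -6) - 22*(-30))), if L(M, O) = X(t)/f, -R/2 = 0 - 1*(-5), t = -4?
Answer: -40/9677 ≈ -0.0041335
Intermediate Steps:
R = -10 (R = -2*(0 - 1*(-5)) = -2*(0 + 5) = -2*5 = -10)
f = 40 (f = (-10 + 0)*(-4) = -10*(-4) = 40)
L(M, O) = 3/40
1/(-902 + (L(-3, -6) - 22*(-30))) = 1/(-902 + (3/40 - 22*(-30))) = 1/(-902 + (3/40 + 660)) = 1/(-902 + 26403/40) = 1/(-9677/40) = -40/9677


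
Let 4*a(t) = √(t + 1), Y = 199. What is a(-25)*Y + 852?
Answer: 852 + 199*I*√6/2 ≈ 852.0 + 243.72*I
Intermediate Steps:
a(t) = √(1 + t)/4 (a(t) = √(t + 1)/4 = √(1 + t)/4)
a(-25)*Y + 852 = (√(1 - 25)/4)*199 + 852 = (√(-24)/4)*199 + 852 = ((2*I*√6)/4)*199 + 852 = (I*√6/2)*199 + 852 = 199*I*√6/2 + 852 = 852 + 199*I*√6/2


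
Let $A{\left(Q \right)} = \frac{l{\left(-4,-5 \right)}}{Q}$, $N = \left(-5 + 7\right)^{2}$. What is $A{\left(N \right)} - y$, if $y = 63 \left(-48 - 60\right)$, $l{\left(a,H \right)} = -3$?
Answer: $\frac{27213}{4} \approx 6803.3$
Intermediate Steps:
$N = 4$ ($N = 2^{2} = 4$)
$y = -6804$ ($y = 63 \left(-108\right) = -6804$)
$A{\left(Q \right)} = - \frac{3}{Q}$
$A{\left(N \right)} - y = - \frac{3}{4} - -6804 = \left(-3\right) \frac{1}{4} + 6804 = - \frac{3}{4} + 6804 = \frac{27213}{4}$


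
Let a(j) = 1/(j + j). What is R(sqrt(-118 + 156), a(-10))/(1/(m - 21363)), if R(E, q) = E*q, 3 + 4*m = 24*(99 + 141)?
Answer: 15939*sqrt(38)/16 ≈ 6140.9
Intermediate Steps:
m = 5757/4 (m = -3/4 + (24*(99 + 141))/4 = -3/4 + (24*240)/4 = -3/4 + (1/4)*5760 = -3/4 + 1440 = 5757/4 ≈ 1439.3)
a(j) = 1/(2*j)
R(sqrt(-118 + 156), a(-10))/(1/(m - 21363)) = (sqrt(-118 + 156)*((1/2)/(-10)))/(1/(5757/4 - 21363)) = (sqrt(38)*((1/2)*(-1/10)))/(1/(-79695/4)) = (sqrt(38)*(-1/20))/(-4/79695) = -sqrt(38)/20*(-79695/4) = 15939*sqrt(38)/16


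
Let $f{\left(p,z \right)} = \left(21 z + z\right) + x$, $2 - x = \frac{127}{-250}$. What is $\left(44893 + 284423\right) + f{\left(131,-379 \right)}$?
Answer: $\frac{80245127}{250} \approx 3.2098 \cdot 10^{5}$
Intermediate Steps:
$x = \frac{627}{250}$ ($x = 2 - \frac{127}{-250} = 2 - 127 \left(- \frac{1}{250}\right) = 2 - - \frac{127}{250} = 2 + \frac{127}{250} = \frac{627}{250} \approx 2.508$)
$f{\left(p,z \right)} = \frac{627}{250} + 22 z$ ($f{\left(p,z \right)} = \left(21 z + z\right) + \frac{627}{250} = 22 z + \frac{627}{250} = \frac{627}{250} + 22 z$)
$\left(44893 + 284423\right) + f{\left(131,-379 \right)} = \left(44893 + 284423\right) + \left(\frac{627}{250} + 22 \left(-379\right)\right) = 329316 + \left(\frac{627}{250} - 8338\right) = 329316 - \frac{2083873}{250} = \frac{80245127}{250}$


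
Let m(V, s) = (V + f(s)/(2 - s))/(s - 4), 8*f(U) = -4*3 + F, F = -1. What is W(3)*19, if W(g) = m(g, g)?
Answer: -703/8 ≈ -87.875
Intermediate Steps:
f(U) = -13/8 (f(U) = (-4*3 - 1)/8 = (-12 - 1)/8 = (⅛)*(-13) = -13/8)
m(V, s) = (V - 13/(8*(2 - s)))/(-4 + s) (m(V, s) = (V - 13/(8*(2 - s)))/(s - 4) = (V - 13/(8*(2 - s)))/(-4 + s))
W(g) = (13/8 + g² - 2*g)/(8 + g² - 6*g) (W(g) = (13/8 - 2*g + g*g)/(8 + g² - 6*g) = (13/8 - 2*g + g²)/(8 + g² - 6*g) = (13/8 + g² - 2*g)/(8 + g² - 6*g))
W(3)*19 = ((13/8 + 3² - 2*3)/(8 + 3² - 6*3))*19 = ((13/8 + 9 - 6)/(8 + 9 - 18))*19 = ((37/8)/(-1))*19 = -1*37/8*19 = -37/8*19 = -703/8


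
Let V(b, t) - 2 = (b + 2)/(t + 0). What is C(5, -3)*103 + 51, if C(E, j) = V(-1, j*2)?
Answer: 1439/6 ≈ 239.83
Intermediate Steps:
V(b, t) = 2 + (2 + b)/t (V(b, t) = 2 + (b + 2)/(t + 0) = 2 + (2 + b)/t)
C(E, j) = (1 + 4*j)/(2*j) (C(E, j) = (2 - 1 + 2*(j*2))/((j*2)) = (2 - 1 + 2*(2*j))/((2*j)) = (1/(2*j))*(2 - 1 + 4*j) = (1/(2*j))*(1 + 4*j) = (1 + 4*j)/(2*j))
C(5, -3)*103 + 51 = (2 + (½)/(-3))*103 + 51 = (2 + (½)*(-⅓))*103 + 51 = (2 - ⅙)*103 + 51 = (11/6)*103 + 51 = 1133/6 + 51 = 1439/6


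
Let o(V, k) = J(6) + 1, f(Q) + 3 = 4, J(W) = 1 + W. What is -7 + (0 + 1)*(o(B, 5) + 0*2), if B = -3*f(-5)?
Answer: 1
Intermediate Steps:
f(Q) = 1 (f(Q) = -3 + 4 = 1)
B = -3 (B = -3*1 = -3)
o(V, k) = 8 (o(V, k) = (1 + 6) + 1 = 7 + 1 = 8)
-7 + (0 + 1)*(o(B, 5) + 0*2) = -7 + (0 + 1)*(8 + 0*2) = -7 + 1*(8 + 0) = -7 + 1*8 = -7 + 8 = 1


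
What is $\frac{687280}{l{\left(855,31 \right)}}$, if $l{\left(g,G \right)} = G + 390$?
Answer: $\frac{687280}{421} \approx 1632.5$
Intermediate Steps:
$l{\left(g,G \right)} = 390 + G$
$\frac{687280}{l{\left(855,31 \right)}} = \frac{687280}{390 + 31} = \frac{687280}{421}$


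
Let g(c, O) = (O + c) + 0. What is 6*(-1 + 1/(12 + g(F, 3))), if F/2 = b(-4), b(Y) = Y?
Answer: -36/7 ≈ -5.1429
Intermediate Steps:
F = -8 (F = 2*(-4) = -8)
g(c, O) = O + c
6*(-1 + 1/(12 + g(F, 3))) = 6*(-1 + 1/(12 + (3 - 8))) = 6*(-1 + 1/(12 - 5)) = 6*(-1 + 1/7) = 6*(-1 + ⅐) = 6*(-6/7) = -36/7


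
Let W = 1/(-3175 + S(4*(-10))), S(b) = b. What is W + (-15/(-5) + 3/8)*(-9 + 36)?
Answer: 2343727/25720 ≈ 91.125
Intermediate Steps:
W = -1/3215 (W = 1/(-3175 + 4*(-10)) = 1/(-3175 - 40) = 1/(-3215) = -1/3215 ≈ -0.00031104)
W + (-15/(-5) + 3/8)*(-9 + 36) = -1/3215 + (-15/(-5) + 3/8)*(-9 + 36) = -1/3215 + (-15*(-⅕) + 3*(⅛))*27 = -1/3215 + (3 + 3/8)*27 = -1/3215 + (27/8)*27 = -1/3215 + 729/8 = 2343727/25720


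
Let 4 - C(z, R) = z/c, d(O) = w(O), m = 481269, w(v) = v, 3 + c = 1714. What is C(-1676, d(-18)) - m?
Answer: -823442739/1711 ≈ -4.8126e+5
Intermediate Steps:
c = 1711 (c = -3 + 1714 = 1711)
d(O) = O
C(z, R) = 4 - z/1711
C(-1676, d(-18)) - m = (4 - 1/1711*(-1676)) - 1*481269 = (4 + 1676/1711) - 481269 = 8520/1711 - 481269 = -823442739/1711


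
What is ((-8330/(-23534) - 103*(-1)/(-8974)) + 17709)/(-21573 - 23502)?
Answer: -89050212611/226656542350 ≈ -0.39289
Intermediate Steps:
((-8330/(-23534) - 103*(-1)/(-8974)) + 17709)/(-21573 - 23502) = ((-8330*(-1/23534) + 103*(-1/8974)) + 17709)/(-45075) = ((595/1681 - 103/8974) + 17709)*(-1/45075) = (5166387/15085294 + 17709)*(-1/45075) = (267150637833/15085294)*(-1/45075) = -89050212611/226656542350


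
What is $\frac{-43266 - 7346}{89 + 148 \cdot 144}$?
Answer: $- \frac{50612}{21401} \approx -2.3649$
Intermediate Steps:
$\frac{-43266 - 7346}{89 + 148 \cdot 144} = - \frac{50612}{89 + 21312} = - \frac{50612}{21401}$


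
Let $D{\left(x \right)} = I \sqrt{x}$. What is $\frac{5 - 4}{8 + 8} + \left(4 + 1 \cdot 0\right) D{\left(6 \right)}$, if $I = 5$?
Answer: $\frac{1}{16} + 20 \sqrt{6} \approx 49.052$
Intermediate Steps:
$D{\left(x \right)} = 5 \sqrt{x}$
$\frac{5 - 4}{8 + 8} + \left(4 + 1 \cdot 0\right) D{\left(6 \right)} = \frac{5 - 4}{8 + 8} + \left(4 + 1 \cdot 0\right) 5 \sqrt{6} = 1 \cdot \frac{1}{16} + \left(4 + 0\right) 5 \sqrt{6} = 1 \cdot \frac{1}{16} + 4 \cdot 5 \sqrt{6} = \frac{1}{16} + 20 \sqrt{6}$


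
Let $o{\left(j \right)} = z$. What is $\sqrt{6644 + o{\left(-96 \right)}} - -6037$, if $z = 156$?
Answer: $6037 + 20 \sqrt{17} \approx 6119.5$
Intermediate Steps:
$o{\left(j \right)} = 156$
$\sqrt{6644 + o{\left(-96 \right)}} - -6037 = \sqrt{6644 + 156} - -6037 = \sqrt{6800} + 6037 = 20 \sqrt{17} + 6037 = 6037 + 20 \sqrt{17}$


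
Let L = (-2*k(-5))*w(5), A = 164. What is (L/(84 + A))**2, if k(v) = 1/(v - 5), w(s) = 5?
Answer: 1/61504 ≈ 1.6259e-5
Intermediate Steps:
k(v) = 1/(-5 + v)
L = 1 (L = -2/(-5 - 5)*5 = -2/(-10)*5 = -2*(-1/10)*5 = (1/5)*5 = 1)
(L/(84 + A))**2 = (1/(84 + 164))**2 = (1/248)**2 = 1/61504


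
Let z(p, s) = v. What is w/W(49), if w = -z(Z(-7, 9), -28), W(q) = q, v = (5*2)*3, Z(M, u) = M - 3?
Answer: -30/49 ≈ -0.61224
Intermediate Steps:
Z(M, u) = -3 + M
v = 30 (v = 10*3 = 30)
z(p, s) = 30
w = -30 (w = -1*30 = -30)
w/W(49) = -30/49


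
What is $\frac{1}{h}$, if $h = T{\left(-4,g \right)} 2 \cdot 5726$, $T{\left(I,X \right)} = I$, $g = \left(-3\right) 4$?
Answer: $- \frac{1}{45808} \approx -2.183 \cdot 10^{-5}$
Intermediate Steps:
$g = -12$
$h = -45808$ ($h = \left(-4\right) 2 \cdot 5726 = \left(-8\right) 5726 = -45808$)
$\frac{1}{h} = \frac{1}{-45808} = - \frac{1}{45808}$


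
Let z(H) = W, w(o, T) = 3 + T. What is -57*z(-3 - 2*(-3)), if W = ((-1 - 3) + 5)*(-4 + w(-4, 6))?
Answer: -285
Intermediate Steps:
W = 5 (W = ((-1 - 3) + 5)*(-4 + (3 + 6)) = (-4 + 5)*(-4 + 9) = 1*5 = 5)
z(H) = 5
-57*z(-3 - 2*(-3)) = -57*5 = -285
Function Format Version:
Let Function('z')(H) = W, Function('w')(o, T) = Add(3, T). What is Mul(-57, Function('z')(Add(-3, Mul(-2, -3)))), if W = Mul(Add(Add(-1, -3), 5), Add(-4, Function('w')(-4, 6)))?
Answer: -285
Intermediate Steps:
W = 5 (W = Mul(Add(Add(-1, -3), 5), Add(-4, Add(3, 6))) = Mul(Add(-4, 5), Add(-4, 9)) = Mul(1, 5) = 5)
Function('z')(H) = 5
Mul(-57, Function('z')(Add(-3, Mul(-2, -3)))) = Mul(-57, 5) = -285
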